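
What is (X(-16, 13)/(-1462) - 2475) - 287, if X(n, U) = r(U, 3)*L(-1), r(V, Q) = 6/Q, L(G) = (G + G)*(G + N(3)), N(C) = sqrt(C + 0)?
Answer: -2019024/731 + 2*sqrt(3)/731 ≈ -2762.0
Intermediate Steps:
N(C) = sqrt(C)
L(G) = 2*G*(G + sqrt(3)) (L(G) = (G + G)*(G + sqrt(3)) = (2*G)*(G + sqrt(3)) = 2*G*(G + sqrt(3)))
X(n, U) = 4 - 4*sqrt(3) (X(n, U) = (6/3)*(2*(-1)*(-1 + sqrt(3))) = (6*(1/3))*(2 - 2*sqrt(3)) = 2*(2 - 2*sqrt(3)) = 4 - 4*sqrt(3))
(X(-16, 13)/(-1462) - 2475) - 287 = ((4 - 4*sqrt(3))/(-1462) - 2475) - 287 = ((4 - 4*sqrt(3))*(-1/1462) - 2475) - 287 = ((-2/731 + 2*sqrt(3)/731) - 2475) - 287 = (-1809227/731 + 2*sqrt(3)/731) - 287 = -2019024/731 + 2*sqrt(3)/731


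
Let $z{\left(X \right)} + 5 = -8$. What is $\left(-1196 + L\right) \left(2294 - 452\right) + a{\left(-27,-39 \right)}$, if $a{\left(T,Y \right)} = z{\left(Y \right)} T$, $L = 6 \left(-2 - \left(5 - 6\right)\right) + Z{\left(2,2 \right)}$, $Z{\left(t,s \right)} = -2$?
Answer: $-2217417$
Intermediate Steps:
$z{\left(X \right)} = -13$ ($z{\left(X \right)} = -5 - 8 = -13$)
$L = -8$ ($L = 6 \left(-2 - \left(5 - 6\right)\right) - 2 = 6 \left(-2 - -1\right) - 2 = 6 \left(-2 + 1\right) - 2 = 6 \left(-1\right) - 2 = -6 - 2 = -8$)
$a{\left(T,Y \right)} = - 13 T$
$\left(-1196 + L\right) \left(2294 - 452\right) + a{\left(-27,-39 \right)} = \left(-1196 - 8\right) \left(2294 - 452\right) - -351 = \left(-1204\right) 1842 + 351 = -2217768 + 351 = -2217417$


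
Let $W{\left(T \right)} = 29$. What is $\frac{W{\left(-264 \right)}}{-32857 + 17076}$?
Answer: $- \frac{29}{15781} \approx -0.0018377$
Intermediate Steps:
$\frac{W{\left(-264 \right)}}{-32857 + 17076} = \frac{29}{-32857 + 17076} = \frac{29}{-15781} = 29 \left(- \frac{1}{15781}\right) = - \frac{29}{15781}$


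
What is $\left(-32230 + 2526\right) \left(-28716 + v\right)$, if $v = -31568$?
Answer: $1790675936$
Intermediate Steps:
$\left(-32230 + 2526\right) \left(-28716 + v\right) = \left(-32230 + 2526\right) \left(-28716 - 31568\right) = \left(-29704\right) \left(-60284\right) = 1790675936$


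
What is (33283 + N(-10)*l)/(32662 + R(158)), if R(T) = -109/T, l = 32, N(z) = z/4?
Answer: 5246074/5160487 ≈ 1.0166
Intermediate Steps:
N(z) = z/4 (N(z) = z*(¼) = z/4)
(33283 + N(-10)*l)/(32662 + R(158)) = (33283 + ((¼)*(-10))*32)/(32662 - 109/158) = (33283 - 5/2*32)/(32662 - 109*1/158) = (33283 - 80)/(32662 - 109/158) = 33203/(5160487/158) = 33203*(158/5160487) = 5246074/5160487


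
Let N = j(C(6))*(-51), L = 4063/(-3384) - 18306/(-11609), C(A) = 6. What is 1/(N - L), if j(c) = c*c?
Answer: -835848/1534931399 ≈ -0.00054455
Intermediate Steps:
j(c) = c²
L = 314471/835848 (L = 4063*(-1/3384) - 18306*(-1/11609) = -4063/3384 + 18306/11609 = 314471/835848 ≈ 0.37623)
N = -1836 (N = 6²*(-51) = 36*(-51) = -1836)
1/(N - L) = 1/(-1836 - 1*314471/835848) = 1/(-1836 - 314471/835848) = 1/(-1534931399/835848) = -835848/1534931399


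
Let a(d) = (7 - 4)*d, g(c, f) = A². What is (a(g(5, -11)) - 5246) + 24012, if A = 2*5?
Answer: 19066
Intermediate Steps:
A = 10
g(c, f) = 100 (g(c, f) = 10² = 100)
a(d) = 3*d
(a(g(5, -11)) - 5246) + 24012 = (3*100 - 5246) + 24012 = (300 - 5246) + 24012 = -4946 + 24012 = 19066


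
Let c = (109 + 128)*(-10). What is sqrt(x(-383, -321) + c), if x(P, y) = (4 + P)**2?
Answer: sqrt(141271) ≈ 375.86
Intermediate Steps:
c = -2370 (c = 237*(-10) = -2370)
sqrt(x(-383, -321) + c) = sqrt((4 - 383)**2 - 2370) = sqrt((-379)**2 - 2370) = sqrt(143641 - 2370) = sqrt(141271)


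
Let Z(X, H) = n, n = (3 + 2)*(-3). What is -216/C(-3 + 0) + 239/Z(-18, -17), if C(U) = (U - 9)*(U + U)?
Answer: -284/15 ≈ -18.933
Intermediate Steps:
n = -15 (n = 5*(-3) = -15)
Z(X, H) = -15
C(U) = 2*U*(-9 + U) (C(U) = (-9 + U)*(2*U) = 2*U*(-9 + U))
-216/C(-3 + 0) + 239/Z(-18, -17) = -216*1/(2*(-9 + (-3 + 0))*(-3 + 0)) + 239/(-15) = -216*(-1/(6*(-9 - 3))) + 239*(-1/15) = -216/(2*(-3)*(-12)) - 239/15 = -216/72 - 239/15 = -216*1/72 - 239/15 = -3 - 239/15 = -284/15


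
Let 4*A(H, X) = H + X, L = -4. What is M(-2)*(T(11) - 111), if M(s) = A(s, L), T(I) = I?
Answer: 150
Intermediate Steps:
A(H, X) = H/4 + X/4 (A(H, X) = (H + X)/4 = H/4 + X/4)
M(s) = -1 + s/4 (M(s) = s/4 + (¼)*(-4) = s/4 - 1 = -1 + s/4)
M(-2)*(T(11) - 111) = (-1 + (¼)*(-2))*(11 - 111) = (-1 - ½)*(-100) = -3/2*(-100) = 150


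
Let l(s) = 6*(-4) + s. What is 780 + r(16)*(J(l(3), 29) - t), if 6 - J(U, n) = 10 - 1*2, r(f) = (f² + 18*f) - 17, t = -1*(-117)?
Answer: -61933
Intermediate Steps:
t = 117
l(s) = -24 + s
r(f) = -17 + f² + 18*f
J(U, n) = -2 (J(U, n) = 6 - (10 - 1*2) = 6 - (10 - 2) = 6 - 1*8 = 6 - 8 = -2)
780 + r(16)*(J(l(3), 29) - t) = 780 + (-17 + 16² + 18*16)*(-2 - 1*117) = 780 + (-17 + 256 + 288)*(-2 - 117) = 780 + 527*(-119) = 780 - 62713 = -61933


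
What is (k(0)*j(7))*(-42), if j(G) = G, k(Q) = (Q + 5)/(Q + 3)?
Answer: -490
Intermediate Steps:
k(Q) = (5 + Q)/(3 + Q)
(k(0)*j(7))*(-42) = (((5 + 0)/(3 + 0))*7)*(-42) = ((5/3)*7)*(-42) = (35/3)*(-42) = -490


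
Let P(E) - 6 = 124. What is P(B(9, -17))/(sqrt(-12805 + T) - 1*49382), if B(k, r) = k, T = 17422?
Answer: -6419660/2438577307 - 1170*sqrt(57)/2438577307 ≈ -0.0026362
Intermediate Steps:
P(E) = 130 (P(E) = 6 + 124 = 130)
P(B(9, -17))/(sqrt(-12805 + T) - 1*49382) = 130/(sqrt(-12805 + 17422) - 1*49382) = 130/(sqrt(4617) - 49382) = 130/(9*sqrt(57) - 49382) = 130/(-49382 + 9*sqrt(57))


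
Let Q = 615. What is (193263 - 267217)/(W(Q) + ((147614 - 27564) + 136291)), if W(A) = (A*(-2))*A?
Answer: 73954/500109 ≈ 0.14788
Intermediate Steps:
W(A) = -2*A**2 (W(A) = (-2*A)*A = -2*A**2)
(193263 - 267217)/(W(Q) + ((147614 - 27564) + 136291)) = (193263 - 267217)/(-2*615**2 + ((147614 - 27564) + 136291)) = -73954/(-2*378225 + (120050 + 136291)) = -73954/(-756450 + 256341) = -73954/(-500109) = -73954*(-1/500109) = 73954/500109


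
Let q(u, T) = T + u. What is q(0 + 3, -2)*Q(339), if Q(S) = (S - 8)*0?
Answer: 0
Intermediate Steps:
Q(S) = 0 (Q(S) = (-8 + S)*0 = 0)
q(0 + 3, -2)*Q(339) = (-2 + (0 + 3))*0 = (-2 + 3)*0 = 1*0 = 0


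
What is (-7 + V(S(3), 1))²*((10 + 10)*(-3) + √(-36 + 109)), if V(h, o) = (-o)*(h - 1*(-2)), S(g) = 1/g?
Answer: -15680/3 + 784*√73/9 ≈ -4482.4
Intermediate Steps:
V(h, o) = -o*(2 + h) (V(h, o) = (-o)*(h + 2) = (-o)*(2 + h) = -o*(2 + h))
(-7 + V(S(3), 1))²*((10 + 10)*(-3) + √(-36 + 109)) = (-7 - 1*1*(2 + 1/3))²*((10 + 10)*(-3) + √(-36 + 109)) = (-7 - 1*1*(2 + ⅓))²*(20*(-3) + √73) = (-7 - 1*1*7/3)²*(-60 + √73) = (-7 - 7/3)²*(-60 + √73) = (-28/3)²*(-60 + √73) = 784*(-60 + √73)/9 = -15680/3 + 784*√73/9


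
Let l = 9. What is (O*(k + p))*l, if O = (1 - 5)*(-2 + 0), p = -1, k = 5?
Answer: 288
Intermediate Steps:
O = 8 (O = -4*(-2) = 8)
(O*(k + p))*l = (8*(5 - 1))*9 = (8*4)*9 = 32*9 = 288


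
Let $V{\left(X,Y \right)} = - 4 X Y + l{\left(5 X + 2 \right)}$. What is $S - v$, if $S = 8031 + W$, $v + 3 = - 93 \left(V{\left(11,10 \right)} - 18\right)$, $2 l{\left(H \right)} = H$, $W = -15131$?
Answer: $- \frac{94081}{2} \approx -47041.0$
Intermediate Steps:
$l{\left(H \right)} = \frac{H}{2}$
$V{\left(X,Y \right)} = 1 + \frac{5 X}{2} - 4 X Y$ ($V{\left(X,Y \right)} = - 4 X Y + \frac{5 X + 2}{2} = - 4 X Y + \frac{2 + 5 X}{2} = - 4 X Y + \left(1 + \frac{5 X}{2}\right) = 1 + \frac{5 X}{2} - 4 X Y$)
$v = \frac{79881}{2}$ ($v = -3 - 93 \left(\left(1 + \frac{5}{2} \cdot 11 - 44 \cdot 10\right) - 18\right) = -3 - 93 \left(\left(1 + \frac{55}{2} - 440\right) - 18\right) = -3 - 93 \left(- \frac{823}{2} - 18\right) = -3 - - \frac{79887}{2} = -3 + \frac{79887}{2} = \frac{79881}{2} \approx 39941.0$)
$S = -7100$ ($S = 8031 - 15131 = -7100$)
$S - v = -7100 - \frac{79881}{2} = - \frac{94081}{2}$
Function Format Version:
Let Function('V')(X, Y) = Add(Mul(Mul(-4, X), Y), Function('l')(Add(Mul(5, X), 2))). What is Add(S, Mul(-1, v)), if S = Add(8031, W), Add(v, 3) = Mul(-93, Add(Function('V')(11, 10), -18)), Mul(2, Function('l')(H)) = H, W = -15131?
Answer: Rational(-94081, 2) ≈ -47041.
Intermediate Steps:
Function('l')(H) = Mul(Rational(1, 2), H)
Function('V')(X, Y) = Add(1, Mul(Rational(5, 2), X), Mul(-4, X, Y)) (Function('V')(X, Y) = Add(Mul(Mul(-4, X), Y), Mul(Rational(1, 2), Add(Mul(5, X), 2))) = Add(Mul(-4, X, Y), Mul(Rational(1, 2), Add(2, Mul(5, X)))) = Add(Mul(-4, X, Y), Add(1, Mul(Rational(5, 2), X))) = Add(1, Mul(Rational(5, 2), X), Mul(-4, X, Y)))
v = Rational(79881, 2) (v = Add(-3, Mul(-93, Add(Add(1, Mul(Rational(5, 2), 11), Mul(-4, 11, 10)), -18))) = Add(-3, Mul(-93, Add(Add(1, Rational(55, 2), -440), -18))) = Add(-3, Mul(-93, Add(Rational(-823, 2), -18))) = Add(-3, Mul(-93, Rational(-859, 2))) = Add(-3, Rational(79887, 2)) = Rational(79881, 2) ≈ 39941.)
S = -7100 (S = Add(8031, -15131) = -7100)
Add(S, Mul(-1, v)) = Add(-7100, Mul(-1, Rational(79881, 2))) = Add(-7100, Rational(-79881, 2)) = Rational(-94081, 2)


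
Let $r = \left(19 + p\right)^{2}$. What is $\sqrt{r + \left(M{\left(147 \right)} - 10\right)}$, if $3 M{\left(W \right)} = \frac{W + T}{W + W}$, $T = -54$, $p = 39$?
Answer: $\frac{\sqrt{5916642}}{42} \approx 57.915$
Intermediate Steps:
$M{\left(W \right)} = \frac{-54 + W}{6 W}$ ($M{\left(W \right)} = \frac{\left(W - 54\right) \frac{1}{W + W}}{3} = \frac{\left(-54 + W\right) \frac{1}{2 W}}{3} = \frac{\frac{1}{2} \frac{1}{W} \left(-54 + W\right)}{3} = \frac{-54 + W}{6 W}$)
$r = 3364$ ($r = \left(19 + 39\right)^{2} = 58^{2} = 3364$)
$\sqrt{r + \left(M{\left(147 \right)} - 10\right)} = \sqrt{3364 - \left(10 - \frac{-54 + 147}{6 \cdot 147}\right)} = \sqrt{3364 - \left(10 - \frac{31}{294}\right)} = \sqrt{3364 + \left(\frac{31}{294} - 10\right)} = \sqrt{3364 - \frac{2909}{294}} = \sqrt{\frac{986107}{294}} = \frac{\sqrt{5916642}}{42}$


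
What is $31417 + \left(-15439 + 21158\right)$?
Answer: $37136$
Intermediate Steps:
$31417 + \left(-15439 + 21158\right) = 31417 + 5719 = 37136$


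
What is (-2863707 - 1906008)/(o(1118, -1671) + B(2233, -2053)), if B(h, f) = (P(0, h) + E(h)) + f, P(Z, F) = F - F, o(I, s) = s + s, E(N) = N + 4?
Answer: 4769715/3158 ≈ 1510.4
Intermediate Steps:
E(N) = 4 + N
o(I, s) = 2*s
P(Z, F) = 0
B(h, f) = 4 + f + h (B(h, f) = (0 + (4 + h)) + f = (4 + h) + f = 4 + f + h)
(-2863707 - 1906008)/(o(1118, -1671) + B(2233, -2053)) = (-2863707 - 1906008)/(2*(-1671) + (4 - 2053 + 2233)) = -4769715/(-3342 + 184) = -4769715/(-3158) = -4769715*(-1/3158) = 4769715/3158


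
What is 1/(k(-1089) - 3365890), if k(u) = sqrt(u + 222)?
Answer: -3365890/11329215492967 - 17*I*sqrt(3)/11329215492967 ≈ -2.971e-7 - 2.599e-12*I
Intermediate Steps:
k(u) = sqrt(222 + u)
1/(k(-1089) - 3365890) = 1/(sqrt(222 - 1089) - 3365890) = 1/(sqrt(-867) - 3365890) = 1/(17*I*sqrt(3) - 3365890) = 1/(-3365890 + 17*I*sqrt(3))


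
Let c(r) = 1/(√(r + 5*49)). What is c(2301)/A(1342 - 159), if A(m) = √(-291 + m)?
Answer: √567758/1135516 ≈ 0.00066357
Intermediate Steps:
c(r) = (245 + r)^(-½) (c(r) = 1/(√(r + 245)) = 1/(√(245 + r)) = (245 + r)^(-½))
c(2301)/A(1342 - 159) = 1/(√(245 + 2301)*(√(-291 + (1342 - 159)))) = 1/(√2546*(√(-291 + 1183))) = (√2546/2546)/(√892) = (√2546/2546)/((2*√223)) = (√2546/2546)*(√223/446) = √567758/1135516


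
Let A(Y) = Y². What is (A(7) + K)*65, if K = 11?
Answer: 3900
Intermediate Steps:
(A(7) + K)*65 = (7² + 11)*65 = (49 + 11)*65 = 60*65 = 3900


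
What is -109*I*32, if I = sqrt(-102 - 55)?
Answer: -3488*I*sqrt(157) ≈ -43705.0*I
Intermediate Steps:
I = I*sqrt(157) (I = sqrt(-157) = I*sqrt(157) ≈ 12.53*I)
-109*I*32 = -109*I*sqrt(157)*32 = -3488*I*sqrt(157)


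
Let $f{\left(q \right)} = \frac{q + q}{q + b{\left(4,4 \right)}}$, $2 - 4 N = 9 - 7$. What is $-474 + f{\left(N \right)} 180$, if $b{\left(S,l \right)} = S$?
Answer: $-474$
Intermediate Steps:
$N = 0$ ($N = \frac{1}{2} - \frac{9 - 7}{4} = \frac{1}{2} - \frac{1}{2} = 0$)
$f{\left(q \right)} = \frac{2 q}{4 + q}$ ($f{\left(q \right)} = \frac{q + q}{q + 4} = \frac{2 q}{4 + q}$)
$-474 + f{\left(N \right)} 180 = -474 + 2 \cdot 0 \frac{1}{4 + 0} \cdot 180 = -474 + 2 \cdot 0 \cdot \frac{1}{4} \cdot 180 = -474 + 0 \cdot 180 = -474 + 0 = -474$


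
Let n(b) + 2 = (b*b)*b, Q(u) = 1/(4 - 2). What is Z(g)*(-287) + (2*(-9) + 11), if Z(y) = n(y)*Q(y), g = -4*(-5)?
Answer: -1147720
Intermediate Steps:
Q(u) = 1/2
n(b) = -2 + b**3 (n(b) = -2 + (b*b)*b = -2 + b**2*b = -2 + b**3)
g = 20
Z(y) = -1 + y**3/2 (Z(y) = (-2 + y**3)*(1/2) = -1 + y**3/2)
Z(g)*(-287) + (2*(-9) + 11) = (-1 + (1/2)*20**3)*(-287) + (2*(-9) + 11) = (-1 + (1/2)*8000)*(-287) + (-18 + 11) = (-1 + 4000)*(-287) - 7 = 3999*(-287) - 7 = -1147713 - 7 = -1147720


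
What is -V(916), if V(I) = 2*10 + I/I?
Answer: -21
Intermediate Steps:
V(I) = 21 (V(I) = 20 + 1 = 21)
-V(916) = -1*21 = -21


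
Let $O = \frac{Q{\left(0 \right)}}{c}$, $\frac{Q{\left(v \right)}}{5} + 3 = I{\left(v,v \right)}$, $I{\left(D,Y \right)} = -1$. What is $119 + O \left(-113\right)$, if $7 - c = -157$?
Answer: $\frac{5444}{41} \approx 132.78$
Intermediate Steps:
$c = 164$ ($c = 7 - -157 = 7 + 157 = 164$)
$Q{\left(v \right)} = -20$ ($Q{\left(v \right)} = -15 + 5 \left(-1\right) = -15 - 5 = -20$)
$O = - \frac{5}{41}$ ($O = - \frac{20}{164} = \left(-20\right) \frac{1}{164} = - \frac{5}{41} \approx -0.12195$)
$119 + O \left(-113\right) = 119 - - \frac{565}{41} = 119 + \frac{565}{41} = \frac{5444}{41}$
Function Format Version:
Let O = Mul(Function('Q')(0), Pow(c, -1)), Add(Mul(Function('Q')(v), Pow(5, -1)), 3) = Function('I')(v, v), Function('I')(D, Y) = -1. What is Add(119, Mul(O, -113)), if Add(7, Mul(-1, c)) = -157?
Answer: Rational(5444, 41) ≈ 132.78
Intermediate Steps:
c = 164 (c = Add(7, Mul(-1, -157)) = Add(7, 157) = 164)
Function('Q')(v) = -20 (Function('Q')(v) = Add(-15, Mul(5, -1)) = Add(-15, -5) = -20)
O = Rational(-5, 41) (O = Mul(-20, Pow(164, -1)) = Mul(-20, Rational(1, 164)) = Rational(-5, 41) ≈ -0.12195)
Add(119, Mul(O, -113)) = Add(119, Mul(Rational(-5, 41), -113)) = Add(119, Rational(565, 41)) = Rational(5444, 41)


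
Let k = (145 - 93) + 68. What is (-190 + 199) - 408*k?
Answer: -48951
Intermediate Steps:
k = 120 (k = 52 + 68 = 120)
(-190 + 199) - 408*k = (-190 + 199) - 408*120 = 9 - 48960 = -48951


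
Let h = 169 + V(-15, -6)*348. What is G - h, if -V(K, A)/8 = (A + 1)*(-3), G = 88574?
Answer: 130165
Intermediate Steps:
V(K, A) = 24 + 24*A (V(K, A) = -8*(A + 1)*(-3) = -8*(1 + A)*(-3) = -8*(-3 - 3*A) = 24 + 24*A)
h = -41591 (h = 169 + (24 + 24*(-6))*348 = 169 + (24 - 144)*348 = 169 - 120*348 = 169 - 41760 = -41591)
G - h = 88574 - 1*(-41591) = 88574 + 41591 = 130165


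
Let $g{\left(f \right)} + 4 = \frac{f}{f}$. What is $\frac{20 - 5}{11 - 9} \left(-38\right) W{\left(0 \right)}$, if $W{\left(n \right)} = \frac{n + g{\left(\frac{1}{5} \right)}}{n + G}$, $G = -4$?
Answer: $- \frac{855}{4} \approx -213.75$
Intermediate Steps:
$g{\left(f \right)} = -3$ ($g{\left(f \right)} = -4 + \frac{f}{f} = -4 + 1 = -3$)
$W{\left(n \right)} = \frac{-3 + n}{-4 + n}$ ($W{\left(n \right)} = \frac{n - 3}{n - 4} = \frac{-3 + n}{-4 + n}$)
$\frac{20 - 5}{11 - 9} \left(-38\right) W{\left(0 \right)} = \frac{20 - 5}{11 - 9} \left(-38\right) \frac{-3 + 0}{-4 + 0} = \frac{15}{2} \left(-38\right) \frac{1}{-4} \left(-3\right) = 15 \cdot \frac{1}{2} \left(-38\right) \left(\left(- \frac{1}{4}\right) \left(-3\right)\right) = \frac{15}{2} \left(-38\right) \frac{3}{4} = \left(-285\right) \frac{3}{4} = - \frac{855}{4}$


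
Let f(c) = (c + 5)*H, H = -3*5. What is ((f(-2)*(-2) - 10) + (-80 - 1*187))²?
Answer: 34969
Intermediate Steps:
H = -15
f(c) = -75 - 15*c (f(c) = (c + 5)*(-15) = (5 + c)*(-15) = -75 - 15*c)
((f(-2)*(-2) - 10) + (-80 - 1*187))² = (((-75 - 15*(-2))*(-2) - 10) + (-80 - 1*187))² = (((-75 + 30)*(-2) - 10) + (-80 - 187))² = ((-45*(-2) - 10) - 267)² = ((90 - 10) - 267)² = (80 - 267)² = (-187)² = 34969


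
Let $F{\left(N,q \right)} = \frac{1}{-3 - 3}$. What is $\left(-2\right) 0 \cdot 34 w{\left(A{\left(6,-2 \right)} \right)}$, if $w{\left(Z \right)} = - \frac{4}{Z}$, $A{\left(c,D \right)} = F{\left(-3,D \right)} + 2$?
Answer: $0$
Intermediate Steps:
$F{\left(N,q \right)} = - \frac{1}{6}$ ($F{\left(N,q \right)} = \frac{1}{-6} = - \frac{1}{6}$)
$A{\left(c,D \right)} = \frac{11}{6}$ ($A{\left(c,D \right)} = - \frac{1}{6} + 2 = \frac{11}{6}$)
$\left(-2\right) 0 \cdot 34 w{\left(A{\left(6,-2 \right)} \right)} = \left(-2\right) 0 \cdot 34 \left(- \frac{4}{\frac{11}{6}}\right) = 0 \cdot 34 \left(\left(-4\right) \frac{6}{11}\right) = 0 \left(- \frac{24}{11}\right) = 0$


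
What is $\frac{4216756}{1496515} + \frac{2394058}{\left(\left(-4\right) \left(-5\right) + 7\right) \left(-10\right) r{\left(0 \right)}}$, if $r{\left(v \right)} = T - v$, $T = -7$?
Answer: $\frac{359071337671}{282841335} \approx 1269.5$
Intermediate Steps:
$r{\left(v \right)} = -7 - v$
$\frac{4216756}{1496515} + \frac{2394058}{\left(\left(-4\right) \left(-5\right) + 7\right) \left(-10\right) r{\left(0 \right)}} = \frac{4216756}{1496515} + \frac{2394058}{\left(\left(-4\right) \left(-5\right) + 7\right) \left(-10\right) \left(-7 - 0\right)} = 4216756 \cdot \frac{1}{1496515} + \frac{2394058}{\left(20 + 7\right) \left(-10\right) \left(-7 + 0\right)} = \frac{4216756}{1496515} + \frac{2394058}{27 \left(-10\right) \left(-7\right)} = \frac{4216756}{1496515} + \frac{2394058}{\left(-270\right) \left(-7\right)} = \frac{4216756}{1496515} + \frac{2394058}{1890} = \frac{4216756}{1496515} + 2394058 \cdot \frac{1}{1890} = \frac{4216756}{1496515} + \frac{1197029}{945} = \frac{359071337671}{282841335}$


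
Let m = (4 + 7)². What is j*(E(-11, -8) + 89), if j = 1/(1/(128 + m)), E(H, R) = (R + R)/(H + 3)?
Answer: 22659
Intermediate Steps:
m = 121 (m = 11² = 121)
E(H, R) = 2*R/(3 + H) (E(H, R) = (2*R)/(3 + H) = 2*R/(3 + H))
j = 249 (j = 1/(1/(128 + 121)) = 1/(1/249) = 249)
j*(E(-11, -8) + 89) = 249*(2*(-8)/(3 - 11) + 89) = 249*(2*(-8)/(-8) + 89) = 249*(2*(-8)*(-⅛) + 89) = 249*(2 + 89) = 249*91 = 22659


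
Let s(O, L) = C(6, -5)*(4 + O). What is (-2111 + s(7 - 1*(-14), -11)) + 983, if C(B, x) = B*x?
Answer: -1878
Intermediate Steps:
s(O, L) = -120 - 30*O (s(O, L) = (6*(-5))*(4 + O) = -30*(4 + O) = -120 - 30*O)
(-2111 + s(7 - 1*(-14), -11)) + 983 = (-2111 + (-120 - 30*(7 - 1*(-14)))) + 983 = (-2111 + (-120 - 30*(7 + 14))) + 983 = (-2111 + (-120 - 30*21)) + 983 = (-2111 + (-120 - 630)) + 983 = (-2111 - 750) + 983 = -2861 + 983 = -1878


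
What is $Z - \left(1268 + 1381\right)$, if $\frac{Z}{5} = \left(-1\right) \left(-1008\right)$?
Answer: $2391$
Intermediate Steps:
$Z = 5040$ ($Z = 5 \left(\left(-1\right) \left(-1008\right)\right) = 5 \cdot 1008 = 5040$)
$Z - \left(1268 + 1381\right) = 5040 - \left(1268 + 1381\right) = 5040 - 2649 = 2391$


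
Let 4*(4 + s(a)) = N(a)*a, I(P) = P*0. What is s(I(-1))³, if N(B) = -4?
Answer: -64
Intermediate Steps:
I(P) = 0
s(a) = -4 - a (s(a) = -4 + (-4*a)/4 = -4 - a)
s(I(-1))³ = (-4 - 1*0)³ = (-4 + 0)³ = (-4)³ = -64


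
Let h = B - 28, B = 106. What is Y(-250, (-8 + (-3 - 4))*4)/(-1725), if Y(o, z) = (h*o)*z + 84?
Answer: -390028/575 ≈ -678.31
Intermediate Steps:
h = 78 (h = 106 - 28 = 78)
Y(o, z) = 84 + 78*o*z (Y(o, z) = (78*o)*z + 84 = 78*o*z + 84 = 84 + 78*o*z)
Y(-250, (-8 + (-3 - 4))*4)/(-1725) = (84 + 78*(-250)*((-8 + (-3 - 4))*4))/(-1725) = (84 + 78*(-250)*((-8 - 7)*4))*(-1/1725) = (84 + 78*(-250)*(-15*4))*(-1/1725) = (84 + 78*(-250)*(-60))*(-1/1725) = (84 + 1170000)*(-1/1725) = 1170084*(-1/1725) = -390028/575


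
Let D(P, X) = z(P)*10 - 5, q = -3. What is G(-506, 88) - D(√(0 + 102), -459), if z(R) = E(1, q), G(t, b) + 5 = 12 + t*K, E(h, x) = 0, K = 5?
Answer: -2518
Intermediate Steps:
G(t, b) = 7 + 5*t (G(t, b) = -5 + (12 + t*5) = -5 + (12 + 5*t) = 7 + 5*t)
z(R) = 0
D(P, X) = -5 (D(P, X) = 0*10 - 5 = 0 - 5 = -5)
G(-506, 88) - D(√(0 + 102), -459) = (7 + 5*(-506)) - 1*(-5) = (7 - 2530) + 5 = -2523 + 5 = -2518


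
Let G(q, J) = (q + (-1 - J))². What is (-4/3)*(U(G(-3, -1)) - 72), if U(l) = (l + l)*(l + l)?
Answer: -336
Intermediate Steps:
G(q, J) = (-1 + q - J)²
U(l) = 4*l² (U(l) = (2*l)*(2*l) = 4*l²)
(-4/3)*(U(G(-3, -1)) - 72) = (-4/3)*(4*((1 - 1 - 1*(-3))²)² - 72) = ((⅓)*(-4))*(4*((1 - 1 + 3)²)² - 72) = -4*(4*(3²)² - 72)/3 = -4*(4*9² - 72)/3 = -4*(4*81 - 72)/3 = -4*(324 - 72)/3 = -4/3*252 = -336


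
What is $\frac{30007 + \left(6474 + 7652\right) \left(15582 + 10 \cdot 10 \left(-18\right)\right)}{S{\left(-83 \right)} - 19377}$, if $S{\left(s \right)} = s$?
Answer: $- \frac{194714539}{19460} \approx -10006.0$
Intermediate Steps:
$\frac{30007 + \left(6474 + 7652\right) \left(15582 + 10 \cdot 10 \left(-18\right)\right)}{S{\left(-83 \right)} - 19377} = \frac{30007 + \left(6474 + 7652\right) \left(15582 + 10 \cdot 10 \left(-18\right)\right)}{-83 - 19377} = \frac{30007 + 14126 \left(15582 + 100 \left(-18\right)\right)}{-19460} = \left(30007 + 14126 \left(15582 - 1800\right)\right) \left(- \frac{1}{19460}\right) = \left(30007 + 14126 \cdot 13782\right) \left(- \frac{1}{19460}\right) = \left(30007 + 194684532\right) \left(- \frac{1}{19460}\right) = 194714539 \left(- \frac{1}{19460}\right) = - \frac{194714539}{19460}$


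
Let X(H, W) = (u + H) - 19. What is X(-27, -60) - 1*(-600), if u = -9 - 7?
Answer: 538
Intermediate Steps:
u = -16
X(H, W) = -35 + H (X(H, W) = (-16 + H) - 19 = -35 + H)
X(-27, -60) - 1*(-600) = (-35 - 27) - 1*(-600) = -62 + 600 = 538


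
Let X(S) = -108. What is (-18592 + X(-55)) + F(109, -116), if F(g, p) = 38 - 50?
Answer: -18712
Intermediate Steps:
F(g, p) = -12
(-18592 + X(-55)) + F(109, -116) = (-18592 - 108) - 12 = -18700 - 12 = -18712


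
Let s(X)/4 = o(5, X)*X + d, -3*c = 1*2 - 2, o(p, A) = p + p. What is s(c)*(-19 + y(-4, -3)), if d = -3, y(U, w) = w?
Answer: 264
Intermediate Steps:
o(p, A) = 2*p
c = 0 (c = -(1*2 - 2)/3 = -(2 - 2)/3 = -1/3*0 = 0)
s(X) = -12 + 40*X (s(X) = 4*((2*5)*X - 3) = 4*(10*X - 3) = 4*(-3 + 10*X) = -12 + 40*X)
s(c)*(-19 + y(-4, -3)) = (-12 + 40*0)*(-19 - 3) = (-12 + 0)*(-22) = -12*(-22) = 264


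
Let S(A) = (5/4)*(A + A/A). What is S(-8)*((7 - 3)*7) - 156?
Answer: -401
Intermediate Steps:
S(A) = 5/4 + 5*A/4 (S(A) = (5*(1/4))*(A + 1) = 5*(1 + A)/4 = 5/4 + 5*A/4)
S(-8)*((7 - 3)*7) - 156 = (5/4 + (5/4)*(-8))*((7 - 3)*7) - 156 = (5/4 - 10)*(4*7) - 156 = -35/4*28 - 156 = -245 - 156 = -401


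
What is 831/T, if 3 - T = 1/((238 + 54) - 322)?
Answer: 24930/91 ≈ 273.96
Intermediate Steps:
T = 91/30 (T = 3 - 1/((238 + 54) - 322) = 3 - 1/(292 - 322) = 3 - 1/(-30) = 3 - 1*(-1/30) = 3 + 1/30 = 91/30 ≈ 3.0333)
831/T = 831/(91/30) = 831*(30/91) = 24930/91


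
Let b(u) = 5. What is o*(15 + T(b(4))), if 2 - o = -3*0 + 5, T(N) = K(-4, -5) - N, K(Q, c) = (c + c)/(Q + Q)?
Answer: -135/4 ≈ -33.750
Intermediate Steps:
K(Q, c) = c/Q (K(Q, c) = (2*c)/((2*Q)) = (2*c)*(1/(2*Q)) = c/Q)
T(N) = 5/4 - N (T(N) = -5/(-4) - N = -5*(-¼) - N = 5/4 - N)
o = -3 (o = 2 - (-3*0 + 5) = 2 - (0 + 5) = 2 - 1*5 = 2 - 5 = -3)
o*(15 + T(b(4))) = -3*(15 + (5/4 - 1*5)) = -3*(15 + (5/4 - 5)) = -3*(15 - 15/4) = -3*45/4 = -135/4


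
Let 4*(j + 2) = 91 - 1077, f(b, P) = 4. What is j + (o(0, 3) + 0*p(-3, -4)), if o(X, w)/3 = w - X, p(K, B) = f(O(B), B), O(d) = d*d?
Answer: -479/2 ≈ -239.50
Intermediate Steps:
O(d) = d²
p(K, B) = 4
o(X, w) = -3*X + 3*w (o(X, w) = 3*(w - X) = -3*X + 3*w)
j = -497/2 (j = -2 + (91 - 1077)/4 = -2 + (¼)*(-986) = -2 - 493/2 = -497/2 ≈ -248.50)
j + (o(0, 3) + 0*p(-3, -4)) = -497/2 + ((-3*0 + 3*3) + 0*4) = -497/2 + ((0 + 9) + 0) = -497/2 + (9 + 0) = -497/2 + 9 = -479/2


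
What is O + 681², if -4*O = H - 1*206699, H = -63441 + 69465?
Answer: 2055719/4 ≈ 5.1393e+5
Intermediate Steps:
H = 6024
O = 200675/4 (O = -(6024 - 1*206699)/4 = -(6024 - 206699)/4 = -¼*(-200675) = 200675/4 ≈ 50169.)
O + 681² = 200675/4 + 681² = 200675/4 + 463761 = 2055719/4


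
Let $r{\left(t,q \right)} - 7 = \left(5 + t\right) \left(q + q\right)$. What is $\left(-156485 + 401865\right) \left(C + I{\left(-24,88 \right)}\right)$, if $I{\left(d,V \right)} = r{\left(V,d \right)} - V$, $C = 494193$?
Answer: $120149826240$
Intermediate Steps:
$r{\left(t,q \right)} = 7 + 2 q \left(5 + t\right)$ ($r{\left(t,q \right)} = 7 + \left(5 + t\right) \left(q + q\right) = 7 + \left(5 + t\right) 2 q = 7 + 2 q \left(5 + t\right)$)
$I{\left(d,V \right)} = 7 - V + 10 d + 2 V d$ ($I{\left(d,V \right)} = \left(7 + 10 d + 2 d V\right) - V = \left(7 + 10 d + 2 V d\right) - V = 7 - V + 10 d + 2 V d$)
$\left(-156485 + 401865\right) \left(C + I{\left(-24,88 \right)}\right) = \left(-156485 + 401865\right) \left(494193 + \left(7 - 88 + 10 \left(-24\right) + 2 \cdot 88 \left(-24\right)\right)\right) = 245380 \left(494193 - 4545\right) = 245380 \cdot 489648 = 120149826240$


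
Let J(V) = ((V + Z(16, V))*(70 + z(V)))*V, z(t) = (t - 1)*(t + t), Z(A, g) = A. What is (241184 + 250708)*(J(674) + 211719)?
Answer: 207547463411946828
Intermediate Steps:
z(t) = 2*t*(-1 + t) (z(t) = (-1 + t)*(2*t) = 2*t*(-1 + t))
J(V) = V*(16 + V)*(70 + 2*V*(-1 + V)) (J(V) = ((V + 16)*(70 + 2*V*(-1 + V)))*V = ((16 + V)*(70 + 2*V*(-1 + V)))*V = V*(16 + V)*(70 + 2*V*(-1 + V)))
(241184 + 250708)*(J(674) + 211719) = (241184 + 250708)*(2*674*(560 + 674³ + 15*674² + 19*674) + 211719) = 491892*(2*674*(560 + 306182024 + 15*454276 + 12806) + 211719) = 491892*(2*674*(560 + 306182024 + 6814140 + 12806) + 211719) = 491892*(2*674*313009530 + 211719) = 491892*(421936846440 + 211719) = 491892*421937058159 = 207547463411946828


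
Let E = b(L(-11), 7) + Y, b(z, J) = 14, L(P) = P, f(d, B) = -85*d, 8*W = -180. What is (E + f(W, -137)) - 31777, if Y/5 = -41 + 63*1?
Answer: -59481/2 ≈ -29741.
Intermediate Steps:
W = -45/2 (W = (1/8)*(-180) = -45/2 ≈ -22.500)
Y = 110 (Y = 5*(-41 + 63*1) = 5*(-41 + 63) = 5*22 = 110)
E = 124 (E = 14 + 110 = 124)
(E + f(W, -137)) - 31777 = (124 - 85*(-45/2)) - 31777 = (124 + 3825/2) - 31777 = 4073/2 - 31777 = -59481/2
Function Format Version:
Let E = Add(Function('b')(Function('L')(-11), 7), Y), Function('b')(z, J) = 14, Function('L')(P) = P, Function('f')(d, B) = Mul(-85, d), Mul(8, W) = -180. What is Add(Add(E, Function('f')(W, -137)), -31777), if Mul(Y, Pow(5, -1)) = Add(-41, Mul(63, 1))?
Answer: Rational(-59481, 2) ≈ -29741.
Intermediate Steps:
W = Rational(-45, 2) (W = Mul(Rational(1, 8), -180) = Rational(-45, 2) ≈ -22.500)
Y = 110 (Y = Mul(5, Add(-41, Mul(63, 1))) = Mul(5, Add(-41, 63)) = Mul(5, 22) = 110)
E = 124 (E = Add(14, 110) = 124)
Add(Add(E, Function('f')(W, -137)), -31777) = Add(Add(124, Mul(-85, Rational(-45, 2))), -31777) = Add(Add(124, Rational(3825, 2)), -31777) = Add(Rational(4073, 2), -31777) = Rational(-59481, 2)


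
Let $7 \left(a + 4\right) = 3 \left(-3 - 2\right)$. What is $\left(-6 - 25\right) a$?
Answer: $\frac{1333}{7} \approx 190.43$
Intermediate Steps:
$a = - \frac{43}{7}$ ($a = -4 + \frac{3 \left(-3 - 2\right)}{7} = -4 + \frac{3 \left(-5\right)}{7} = -4 + \frac{1}{7} \left(-15\right) = -4 - \frac{15}{7} = - \frac{43}{7} \approx -6.1429$)
$\left(-6 - 25\right) a = \left(-6 - 25\right) \left(- \frac{43}{7}\right) = \left(-31\right) \left(- \frac{43}{7}\right) = \frac{1333}{7}$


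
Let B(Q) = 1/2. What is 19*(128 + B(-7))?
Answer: 4883/2 ≈ 2441.5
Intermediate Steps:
B(Q) = ½
19*(128 + B(-7)) = 19*(128 + ½) = 19*(257/2) = 4883/2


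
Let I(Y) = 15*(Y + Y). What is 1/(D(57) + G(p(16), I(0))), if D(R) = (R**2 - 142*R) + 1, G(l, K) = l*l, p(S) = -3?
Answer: -1/4835 ≈ -0.00020683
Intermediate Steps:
I(Y) = 30*Y (I(Y) = 15*(2*Y) = 30*Y)
G(l, K) = l**2
D(R) = 1 + R**2 - 142*R
1/(D(57) + G(p(16), I(0))) = 1/((1 + 57**2 - 142*57) + (-3)**2) = 1/((1 + 3249 - 8094) + 9) = 1/(-4844 + 9) = 1/(-4835) = -1/4835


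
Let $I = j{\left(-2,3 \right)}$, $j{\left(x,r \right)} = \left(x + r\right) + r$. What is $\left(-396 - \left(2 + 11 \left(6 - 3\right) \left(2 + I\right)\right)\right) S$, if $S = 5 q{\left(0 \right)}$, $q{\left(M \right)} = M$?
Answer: $0$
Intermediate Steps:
$j{\left(x,r \right)} = x + 2 r$ ($j{\left(x,r \right)} = \left(r + x\right) + r = x + 2 r$)
$S = 0$ ($S = 5 \cdot 0 = 0$)
$I = 4$ ($I = -2 + 2 \cdot 3 = -2 + 6 = 4$)
$\left(-396 - \left(2 + 11 \left(6 - 3\right) \left(2 + I\right)\right)\right) S = \left(-396 - \left(2 + 11 \left(6 - 3\right) \left(2 + 4\right)\right)\right) 0 = \left(-396 - \left(2 + 11 \cdot 3 \cdot 6\right)\right) 0 = \left(-396 - 200\right) 0 = \left(-596\right) 0 = 0$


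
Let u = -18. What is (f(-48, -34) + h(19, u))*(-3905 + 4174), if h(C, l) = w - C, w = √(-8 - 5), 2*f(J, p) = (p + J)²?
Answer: 899267 + 269*I*√13 ≈ 8.9927e+5 + 969.89*I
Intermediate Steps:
f(J, p) = (J + p)²/2 (f(J, p) = (p + J)²/2 = (J + p)²/2)
w = I*√13 (w = √(-13) = I*√13 ≈ 3.6056*I)
h(C, l) = -C + I*√13 (h(C, l) = I*√13 - C = -C + I*√13)
(f(-48, -34) + h(19, u))*(-3905 + 4174) = ((-48 - 34)²/2 + (-1*19 + I*√13))*(-3905 + 4174) = ((½)*(-82)² + (-19 + I*√13))*269 = ((½)*6724 + (-19 + I*√13))*269 = (3362 + (-19 + I*√13))*269 = (3343 + I*√13)*269 = 899267 + 269*I*√13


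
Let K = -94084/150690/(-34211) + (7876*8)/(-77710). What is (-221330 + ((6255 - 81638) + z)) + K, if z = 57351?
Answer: -4794615567848872444/20030745594945 ≈ -2.3936e+5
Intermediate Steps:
K = -16240751647354/20030745594945 (K = -94084*1/150690*(-1/34211) + 63008*(-1/77710) = -47042/75345*(-1/34211) - 31504/38855 = 47042/2577627795 - 31504/38855 = -16240751647354/20030745594945 ≈ -0.81079)
(-221330 + ((6255 - 81638) + z)) + K = (-221330 + ((6255 - 81638) + 57351)) - 16240751647354/20030745594945 = (-221330 + (-75383 + 57351)) - 16240751647354/20030745594945 = (-221330 - 18032) - 16240751647354/20030745594945 = -239362 - 16240751647354/20030745594945 = -4794615567848872444/20030745594945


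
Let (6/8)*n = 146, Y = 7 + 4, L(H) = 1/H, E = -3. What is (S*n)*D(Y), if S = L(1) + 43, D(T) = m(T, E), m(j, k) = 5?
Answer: 128480/3 ≈ 42827.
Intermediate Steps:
Y = 11
D(T) = 5
S = 44 (S = 1/1 + 43 = 1 + 43 = 44)
n = 584/3 (n = (4/3)*146 = 584/3 ≈ 194.67)
(S*n)*D(Y) = (44*(584/3))*5 = (25696/3)*5 = 128480/3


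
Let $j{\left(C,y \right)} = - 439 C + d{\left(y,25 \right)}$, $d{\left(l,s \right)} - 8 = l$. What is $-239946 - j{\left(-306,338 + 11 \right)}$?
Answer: $-374637$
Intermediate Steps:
$d{\left(l,s \right)} = 8 + l$
$j{\left(C,y \right)} = 8 + y - 439 C$ ($j{\left(C,y \right)} = - 439 C + \left(8 + y\right) = 8 + y - 439 C$)
$-239946 - j{\left(-306,338 + 11 \right)} = -239946 - \left(8 + \left(338 + 11\right) - -134334\right) = -239946 - \left(8 + 349 + 134334\right) = -239946 - 134691 = -374637$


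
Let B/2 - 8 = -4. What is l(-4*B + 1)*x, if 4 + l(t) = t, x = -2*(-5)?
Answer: -350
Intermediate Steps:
B = 8 (B = 16 + 2*(-4) = 16 - 8 = 8)
x = 10
l(t) = -4 + t
l(-4*B + 1)*x = (-4 + (-4*8 + 1))*10 = (-4 + (-32 + 1))*10 = (-4 - 31)*10 = -35*10 = -350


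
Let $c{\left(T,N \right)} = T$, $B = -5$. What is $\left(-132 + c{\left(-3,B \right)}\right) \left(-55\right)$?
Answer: $7425$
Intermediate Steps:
$\left(-132 + c{\left(-3,B \right)}\right) \left(-55\right) = \left(-132 - 3\right) \left(-55\right) = \left(-135\right) \left(-55\right) = 7425$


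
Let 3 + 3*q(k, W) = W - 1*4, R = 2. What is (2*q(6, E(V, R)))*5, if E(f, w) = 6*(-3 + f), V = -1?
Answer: -310/3 ≈ -103.33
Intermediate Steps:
E(f, w) = -18 + 6*f
q(k, W) = -7/3 + W/3 (q(k, W) = -1 + (W - 1*4)/3 = -1 + (W - 4)/3 = -1 + (-4 + W)/3 = -1 + (-4/3 + W/3) = -7/3 + W/3)
(2*q(6, E(V, R)))*5 = (2*(-7/3 + (-18 + 6*(-1))/3))*5 = (2*(-7/3 + (-18 - 6)/3))*5 = (2*(-7/3 + (⅓)*(-24)))*5 = (2*(-7/3 - 8))*5 = (2*(-31/3))*5 = -62/3*5 = -310/3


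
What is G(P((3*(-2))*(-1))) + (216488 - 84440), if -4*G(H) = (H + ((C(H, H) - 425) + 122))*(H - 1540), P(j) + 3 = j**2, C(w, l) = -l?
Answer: 71571/4 ≈ 17893.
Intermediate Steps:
P(j) = -3 + j**2
G(H) = -116655 + 303*H/4 (G(H) = -(H + ((-H - 425) + 122))*(H - 1540)/4 = -(H + ((-425 - H) + 122))*(-1540 + H)/4 = -(H + (-303 - H))*(-1540 + H)/4 = -(-303)*(-1540 + H)/4 = -(466620 - 303*H)/4 = -116655 + 303*H/4)
G(P((3*(-2))*(-1))) + (216488 - 84440) = (-116655 + 303*(-3 + ((3*(-2))*(-1))**2)/4) + (216488 - 84440) = (-116655 + 303*(-3 + (-6*(-1))**2)/4) + 132048 = (-116655 + 303*(-3 + 6**2)/4) + 132048 = (-116655 + 303*(-3 + 36)/4) + 132048 = (-116655 + (303/4)*33) + 132048 = (-116655 + 9999/4) + 132048 = -456621/4 + 132048 = 71571/4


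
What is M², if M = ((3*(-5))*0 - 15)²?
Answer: 50625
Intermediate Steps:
M = 225 (M = (-15*0 - 15)² = (0 - 15)² = (-15)² = 225)
M² = 225² = 50625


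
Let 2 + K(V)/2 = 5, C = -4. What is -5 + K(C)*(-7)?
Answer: -47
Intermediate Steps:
K(V) = 6 (K(V) = -4 + 2*5 = -4 + 10 = 6)
-5 + K(C)*(-7) = -5 + 6*(-7) = -5 - 42 = -47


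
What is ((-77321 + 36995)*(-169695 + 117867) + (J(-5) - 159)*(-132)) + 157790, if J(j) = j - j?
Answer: 2090194706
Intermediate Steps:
J(j) = 0
((-77321 + 36995)*(-169695 + 117867) + (J(-5) - 159)*(-132)) + 157790 = ((-77321 + 36995)*(-169695 + 117867) + (0 - 159)*(-132)) + 157790 = (-40326*(-51828) - 159*(-132)) + 157790 = (2090015928 + 20988) + 157790 = 2090036916 + 157790 = 2090194706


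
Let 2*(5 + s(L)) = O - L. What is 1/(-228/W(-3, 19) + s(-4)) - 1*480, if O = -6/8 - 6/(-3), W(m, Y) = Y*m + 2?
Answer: -373480/779 ≈ -479.44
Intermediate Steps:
W(m, Y) = 2 + Y*m
O = 5/4 (O = -6*1/8 - 6*(-1/3) = -3/4 + 2 = 5/4 ≈ 1.2500)
s(L) = -35/8 - L/2 (s(L) = -5 + (5/4 - L)/2 = -5 + (5/8 - L/2) = -35/8 - L/2)
1/(-228/W(-3, 19) + s(-4)) - 1*480 = 1/(-228/(2 + 19*(-3)) + (-35/8 - 1/2*(-4))) - 1*480 = 1/(-228/(2 - 57) + (-35/8 + 2)) - 480 = 1/(-228/(-55) - 19/8) - 480 = 1/(-228*(-1/55) - 19/8) - 480 = 1/(228/55 - 19/8) - 480 = 1/(779/440) - 480 = 440/779 - 480 = -373480/779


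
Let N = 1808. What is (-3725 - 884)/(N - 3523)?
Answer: 4609/1715 ≈ 2.6875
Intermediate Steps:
(-3725 - 884)/(N - 3523) = (-3725 - 884)/(1808 - 3523) = -4609/(-1715) = -4609*(-1/1715) = 4609/1715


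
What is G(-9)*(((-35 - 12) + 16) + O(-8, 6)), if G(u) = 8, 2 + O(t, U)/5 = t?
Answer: -648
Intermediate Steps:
O(t, U) = -10 + 5*t
G(-9)*(((-35 - 12) + 16) + O(-8, 6)) = 8*(((-35 - 12) + 16) + (-10 + 5*(-8))) = 8*((-47 + 16) + (-10 - 40)) = 8*(-31 - 50) = 8*(-81) = -648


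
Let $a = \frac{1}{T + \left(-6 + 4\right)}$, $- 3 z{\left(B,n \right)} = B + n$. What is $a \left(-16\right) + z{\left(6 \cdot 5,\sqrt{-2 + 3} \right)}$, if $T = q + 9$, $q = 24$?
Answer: $- \frac{1009}{93} \approx -10.849$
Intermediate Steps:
$z{\left(B,n \right)} = - \frac{B}{3} - \frac{n}{3}$ ($z{\left(B,n \right)} = - \frac{B + n}{3} = - \frac{B}{3} - \frac{n}{3}$)
$T = 33$ ($T = 24 + 9 = 33$)
$a = \frac{1}{31}$ ($a = \frac{1}{33 + \left(-6 + 4\right)} = \frac{1}{33 - 2} = \frac{1}{31} \approx 0.032258$)
$a \left(-16\right) + z{\left(6 \cdot 5,\sqrt{-2 + 3} \right)} = \frac{1}{31} \left(-16\right) - \left(\frac{\sqrt{-2 + 3}}{3} + \frac{1}{3} \cdot 6 \cdot 5\right) = - \frac{16}{31} - \left(10 + \frac{\sqrt{1}}{3}\right) = - \frac{16}{31} - \frac{31}{3} = - \frac{1009}{93}$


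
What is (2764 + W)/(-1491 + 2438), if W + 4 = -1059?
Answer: 1701/947 ≈ 1.7962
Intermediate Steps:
W = -1063 (W = -4 - 1059 = -1063)
(2764 + W)/(-1491 + 2438) = (2764 - 1063)/(-1491 + 2438) = 1701/947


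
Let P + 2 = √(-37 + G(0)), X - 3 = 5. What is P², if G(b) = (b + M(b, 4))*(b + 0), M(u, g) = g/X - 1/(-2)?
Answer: (2 - I*√37)² ≈ -33.0 - 24.331*I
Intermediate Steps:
X = 8 (X = 3 + 5 = 8)
M(u, g) = ½ + g/8 (M(u, g) = g/8 - 1/(-2) = g*(⅛) - 1*(-½) = g/8 + ½ = ½ + g/8)
G(b) = b*(1 + b) (G(b) = (b + (½ + (⅛)*4))*(b + 0) = (b + (½ + ½))*b = (b + 1)*b = (1 + b)*b = b*(1 + b))
P = -2 + I*√37 (P = -2 + √(-37 + 0*(1 + 0)) = -2 + √(-37 + 0*1) = -2 + √(-37 + 0) = -2 + √(-37) = -2 + I*√37 ≈ -2.0 + 6.0828*I)
P² = (-2 + I*√37)²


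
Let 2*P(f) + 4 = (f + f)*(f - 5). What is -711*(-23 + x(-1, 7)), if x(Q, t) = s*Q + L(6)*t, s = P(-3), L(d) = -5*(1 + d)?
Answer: 206190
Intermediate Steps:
L(d) = -5 - 5*d
P(f) = -2 + f*(-5 + f) (P(f) = -2 + ((f + f)*(f - 5))/2 = -2 + ((2*f)*(-5 + f))/2 = -2 + (2*f*(-5 + f))/2 = -2 + f*(-5 + f))
s = 22 (s = -2 + (-3)² - 5*(-3) = -2 + 9 + 15 = 22)
x(Q, t) = -35*t + 22*Q (x(Q, t) = 22*Q + (-5 - 5*6)*t = 22*Q + (-5 - 30)*t = 22*Q - 35*t = -35*t + 22*Q)
-711*(-23 + x(-1, 7)) = -711*(-23 + (-35*7 + 22*(-1))) = -711*(-23 + (-245 - 22)) = -711*(-23 - 267) = -711*(-290) = 206190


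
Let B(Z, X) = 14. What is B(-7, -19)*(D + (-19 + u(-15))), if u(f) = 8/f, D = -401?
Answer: -88312/15 ≈ -5887.5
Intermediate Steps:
B(-7, -19)*(D + (-19 + u(-15))) = 14*(-401 + (-19 + 8/(-15))) = 14*(-401 + (-19 + 8*(-1/15))) = 14*(-401 + (-19 - 8/15)) = 14*(-401 - 293/15) = 14*(-6308/15) = -88312/15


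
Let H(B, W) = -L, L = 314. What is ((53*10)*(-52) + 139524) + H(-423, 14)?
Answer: 111650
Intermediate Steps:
H(B, W) = -314 (H(B, W) = -1*314 = -314)
((53*10)*(-52) + 139524) + H(-423, 14) = ((53*10)*(-52) + 139524) - 314 = (530*(-52) + 139524) - 314 = (-27560 + 139524) - 314 = 111964 - 314 = 111650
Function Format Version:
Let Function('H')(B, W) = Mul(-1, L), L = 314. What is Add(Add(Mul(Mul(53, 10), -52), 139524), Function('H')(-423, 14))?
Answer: 111650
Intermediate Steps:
Function('H')(B, W) = -314 (Function('H')(B, W) = Mul(-1, 314) = -314)
Add(Add(Mul(Mul(53, 10), -52), 139524), Function('H')(-423, 14)) = Add(Add(Mul(Mul(53, 10), -52), 139524), -314) = Add(Add(Mul(530, -52), 139524), -314) = Add(Add(-27560, 139524), -314) = Add(111964, -314) = 111650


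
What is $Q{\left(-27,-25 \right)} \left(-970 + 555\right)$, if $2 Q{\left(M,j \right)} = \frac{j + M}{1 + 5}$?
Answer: $\frac{5395}{3} \approx 1798.3$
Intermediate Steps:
$Q{\left(M,j \right)} = \frac{M}{12} + \frac{j}{12}$ ($Q{\left(M,j \right)} = \frac{\left(j + M\right) \frac{1}{1 + 5}}{2} = \frac{\left(M + j\right) \frac{1}{6}}{2} = \frac{\frac{M}{6} + \frac{j}{6}}{2} = \frac{M}{12} + \frac{j}{12}$)
$Q{\left(-27,-25 \right)} \left(-970 + 555\right) = \left(\frac{1}{12} \left(-27\right) + \frac{1}{12} \left(-25\right)\right) \left(-970 + 555\right) = \left(- \frac{9}{4} - \frac{25}{12}\right) \left(-415\right) = \left(- \frac{13}{3}\right) \left(-415\right) = \frac{5395}{3}$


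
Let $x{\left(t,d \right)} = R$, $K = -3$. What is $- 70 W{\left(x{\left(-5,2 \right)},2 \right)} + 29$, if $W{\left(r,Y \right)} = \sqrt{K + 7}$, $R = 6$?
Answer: $-111$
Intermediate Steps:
$x{\left(t,d \right)} = 6$
$W{\left(r,Y \right)} = 2$ ($W{\left(r,Y \right)} = \sqrt{-3 + 7} = \sqrt{4} = 2$)
$- 70 W{\left(x{\left(-5,2 \right)},2 \right)} + 29 = \left(-70\right) 2 + 29 = -140 + 29 = -111$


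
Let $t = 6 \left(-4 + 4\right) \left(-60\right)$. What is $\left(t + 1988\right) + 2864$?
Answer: $4852$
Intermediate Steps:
$t = 0$ ($t = 6 \cdot 0 \left(-60\right) = 0 \left(-60\right) = 0$)
$\left(t + 1988\right) + 2864 = \left(0 + 1988\right) + 2864 = 1988 + 2864 = 4852$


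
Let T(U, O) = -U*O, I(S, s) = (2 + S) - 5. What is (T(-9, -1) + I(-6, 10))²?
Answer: 324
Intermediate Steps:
I(S, s) = -3 + S
T(U, O) = -O*U
(T(-9, -1) + I(-6, 10))² = (-1*(-1)*(-9) + (-3 - 6))² = (-9 - 9)² = (-18)² = 324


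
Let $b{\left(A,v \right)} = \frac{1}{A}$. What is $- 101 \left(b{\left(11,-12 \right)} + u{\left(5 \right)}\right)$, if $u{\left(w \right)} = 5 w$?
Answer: $- \frac{27876}{11} \approx -2534.2$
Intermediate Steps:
$- 101 \left(b{\left(11,-12 \right)} + u{\left(5 \right)}\right) = - 101 \left(\frac{1}{11} + 5 \cdot 5\right) = - 101 \left(\frac{1}{11} + 25\right) = \left(-101\right) \frac{276}{11} = - \frac{27876}{11}$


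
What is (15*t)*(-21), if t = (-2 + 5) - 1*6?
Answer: 945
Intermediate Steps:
t = -3 (t = 3 - 6 = -3)
(15*t)*(-21) = (15*(-3))*(-21) = -45*(-21) = 945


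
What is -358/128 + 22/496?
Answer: -5461/1984 ≈ -2.7525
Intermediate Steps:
-358/128 + 22/496 = -358*1/128 + 22*(1/496) = -179/64 + 11/248 = -5461/1984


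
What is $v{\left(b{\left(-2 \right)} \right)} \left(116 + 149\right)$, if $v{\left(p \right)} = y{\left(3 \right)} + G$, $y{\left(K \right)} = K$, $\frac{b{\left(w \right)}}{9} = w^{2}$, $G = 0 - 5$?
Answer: $-530$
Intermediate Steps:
$G = -5$ ($G = 0 - 5 = -5$)
$b{\left(w \right)} = 9 w^{2}$
$v{\left(p \right)} = -2$ ($v{\left(p \right)} = 3 - 5 = -2$)
$v{\left(b{\left(-2 \right)} \right)} \left(116 + 149\right) = - 2 \left(116 + 149\right) = \left(-2\right) 265 = -530$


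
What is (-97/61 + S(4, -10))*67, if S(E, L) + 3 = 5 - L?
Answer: 42545/61 ≈ 697.46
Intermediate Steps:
S(E, L) = 2 - L (S(E, L) = -3 + (5 - L) = 2 - L)
(-97/61 + S(4, -10))*67 = (-97/61 + (2 - 1*(-10)))*67 = (-97*1/61 + (2 + 10))*67 = (-97/61 + 12)*67 = (635/61)*67 = 42545/61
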